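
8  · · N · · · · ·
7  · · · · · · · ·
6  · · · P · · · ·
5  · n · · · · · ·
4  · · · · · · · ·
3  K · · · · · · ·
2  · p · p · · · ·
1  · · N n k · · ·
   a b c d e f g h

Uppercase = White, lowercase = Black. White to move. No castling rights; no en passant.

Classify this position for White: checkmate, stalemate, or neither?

White to move; white king on a3.
In check: yes, from the black knight on b5.
Legal moves for White: Kb4, Ka4, Kb3, Ka2.
White is in check but has 4 legal moves → neither.

neither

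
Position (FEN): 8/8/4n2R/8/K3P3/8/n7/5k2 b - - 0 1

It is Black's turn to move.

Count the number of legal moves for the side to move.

Black to move; king on f1.
In check: no.
Legal moves: Nf8, Nd8, Ng7, Nc7, Ng5, Nc5+, Nf4, Nd4, Nb4, Nc3+, Nc1, Kg2, Kf2, Ke2, Kg1, Ke1.
Count: 16.

16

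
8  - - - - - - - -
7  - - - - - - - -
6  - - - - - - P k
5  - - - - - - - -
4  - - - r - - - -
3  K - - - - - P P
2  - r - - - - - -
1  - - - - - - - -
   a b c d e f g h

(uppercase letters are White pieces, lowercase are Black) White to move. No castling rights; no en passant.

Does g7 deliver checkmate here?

no

After g7: black king on h6; in check: no.
Black is not in check, so this cannot be checkmate.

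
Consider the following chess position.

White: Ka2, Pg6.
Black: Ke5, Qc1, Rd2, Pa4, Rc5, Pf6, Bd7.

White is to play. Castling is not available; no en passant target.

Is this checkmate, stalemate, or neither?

White to move; white king on a2.
In check: yes, from the black rook on d2.
King squares — a1: attacked by Qc1; b1: attacked by Qc1; b2: attacked by Qc1; a3: attacked by Qc1; b3: attacked by Pa4.
Legal moves for White: none.
In check with no legal moves → checkmate.

checkmate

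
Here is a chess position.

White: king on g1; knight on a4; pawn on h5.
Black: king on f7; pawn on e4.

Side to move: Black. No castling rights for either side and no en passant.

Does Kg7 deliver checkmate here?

no

After Kg7: white king on g1; in check: no.
White is not in check, so this cannot be checkmate.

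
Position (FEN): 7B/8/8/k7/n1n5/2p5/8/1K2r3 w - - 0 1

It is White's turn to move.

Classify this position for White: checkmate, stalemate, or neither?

neither

White to move; white king on b1.
In check: yes, from the black rook on e1.
King squares — a1: attacked by Re1; c1: attacked by Re1; a2: available; b2: attacked by Pc3; c2: available.
Legal moves for White: Kc2, Ka2.
White is in check but has 2 legal moves → neither.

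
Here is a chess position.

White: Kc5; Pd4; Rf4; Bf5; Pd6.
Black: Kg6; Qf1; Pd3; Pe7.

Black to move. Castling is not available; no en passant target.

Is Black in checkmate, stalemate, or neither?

Black to move; black king on g6.
In check: yes, from the white bishop on f5.
Legal moves for Black: Kg7, Kf7, Kh6, Kf6, Kh5, Kg5.
Black is in check but has 6 legal moves → neither.

neither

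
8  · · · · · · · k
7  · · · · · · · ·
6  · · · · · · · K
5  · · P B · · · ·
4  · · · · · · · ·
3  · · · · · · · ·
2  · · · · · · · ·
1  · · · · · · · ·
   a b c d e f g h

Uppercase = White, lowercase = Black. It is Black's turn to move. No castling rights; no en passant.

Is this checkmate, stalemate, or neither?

Black to move; black king on h8.
In check: no.
King squares — g7: attacked by Kh6; h7: attacked by Kh6; g8: attacked by Bd5.
Legal moves for Black: none.
Not in check and no legal moves → stalemate.

stalemate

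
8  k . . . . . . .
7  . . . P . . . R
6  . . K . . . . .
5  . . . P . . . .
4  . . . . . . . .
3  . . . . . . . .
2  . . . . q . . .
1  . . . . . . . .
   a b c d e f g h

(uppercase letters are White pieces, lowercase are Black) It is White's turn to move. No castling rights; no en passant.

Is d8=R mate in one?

yes

After d8=R: black king on a8; in check: yes, from the white rook on d8.
King squares — a7: attacked by Rh7; b7: attacked by Kc6; b8: attacked by Rd8.
Black has no legal moves → checkmate.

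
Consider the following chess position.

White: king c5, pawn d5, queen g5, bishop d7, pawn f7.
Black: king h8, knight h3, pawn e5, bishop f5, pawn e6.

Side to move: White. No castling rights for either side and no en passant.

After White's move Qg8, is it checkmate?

After Qg8: black king on h8; in check: yes, from the white queen on g8.
King squares — g7: attacked by Qg8; h7: attacked by Qg8; g8: attacked by Pf7.
Black has no legal moves → checkmate.

yes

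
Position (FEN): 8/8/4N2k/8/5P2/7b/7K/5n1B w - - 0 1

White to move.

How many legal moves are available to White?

White to move; king on h2.
In check: yes, from the black knight on f1.
Legal moves: Kxh3, Kg1.
Count: 2.

2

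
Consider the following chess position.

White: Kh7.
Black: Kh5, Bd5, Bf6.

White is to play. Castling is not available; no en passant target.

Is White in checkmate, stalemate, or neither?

White to move; white king on h7.
In check: no.
King squares — g6: attacked by Kh5; h6: attacked by Kh5; g7: attacked by Bf6; g8: attacked by Bd5; h8: attacked by Bf6.
Legal moves for White: none.
Not in check and no legal moves → stalemate.

stalemate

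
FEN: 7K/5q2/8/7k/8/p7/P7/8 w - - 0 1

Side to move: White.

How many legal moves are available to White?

0

White to move; king on h8.
In check: no.
Legal moves: none.
Count: 0.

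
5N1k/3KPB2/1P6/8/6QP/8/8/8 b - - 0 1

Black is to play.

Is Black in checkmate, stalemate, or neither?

Black to move; black king on h8.
In check: no.
King squares — g7: attacked by Qg4; h7: attacked by Nf8; g8: attacked by Qg4.
Legal moves for Black: none.
Not in check and no legal moves → stalemate.

stalemate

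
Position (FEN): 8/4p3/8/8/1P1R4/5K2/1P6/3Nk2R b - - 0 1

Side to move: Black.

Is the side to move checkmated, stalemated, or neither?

Black to move; black king on e1.
In check: yes, from the white rook on h1.
King squares — d1: attacked by Rh1; f1: attacked by Rh1; d2: attacked by Rd4; e2: attacked by Kf3; f2: attacked by Nd1.
Legal moves for Black: none.
In check with no legal moves → checkmate.

checkmate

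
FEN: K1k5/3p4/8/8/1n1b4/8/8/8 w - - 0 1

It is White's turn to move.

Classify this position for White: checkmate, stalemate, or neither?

White to move; white king on a8.
In check: no.
King squares — a7: attacked by Bd4; b7: attacked by Kc8; b8: attacked by Kc8.
Legal moves for White: none.
Not in check and no legal moves → stalemate.

stalemate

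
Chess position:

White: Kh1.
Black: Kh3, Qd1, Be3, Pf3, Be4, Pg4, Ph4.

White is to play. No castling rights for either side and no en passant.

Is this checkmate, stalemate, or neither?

checkmate

White to move; white king on h1.
In check: yes, from the black queen on d1.
King squares — g1: attacked by Qd1; g2: attacked by Pf3; h2: attacked by Kh3.
Legal moves for White: none.
In check with no legal moves → checkmate.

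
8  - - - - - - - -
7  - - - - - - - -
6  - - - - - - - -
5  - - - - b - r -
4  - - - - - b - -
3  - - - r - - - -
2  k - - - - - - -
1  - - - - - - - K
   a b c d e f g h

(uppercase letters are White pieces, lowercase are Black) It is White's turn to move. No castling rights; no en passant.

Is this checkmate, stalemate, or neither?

White to move; white king on h1.
In check: no.
King squares — g1: attacked by Rg5; g2: attacked by Rg5; h2: attacked by Bf4.
Legal moves for White: none.
Not in check and no legal moves → stalemate.

stalemate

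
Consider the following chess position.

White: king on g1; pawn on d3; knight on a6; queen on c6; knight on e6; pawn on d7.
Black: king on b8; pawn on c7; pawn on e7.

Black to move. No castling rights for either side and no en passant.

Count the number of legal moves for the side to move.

Black to move; king on b8.
In check: yes, from the white knight on a6.
Legal moves: Ka7.
Count: 1.

1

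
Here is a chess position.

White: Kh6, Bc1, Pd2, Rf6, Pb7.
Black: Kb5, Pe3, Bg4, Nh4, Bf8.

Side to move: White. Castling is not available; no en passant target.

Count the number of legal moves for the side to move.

White to move; king on h6.
In check: yes, from the black bishop on f8.
Legal moves: Kh7, Kg5, Rxf8.
Count: 3.

3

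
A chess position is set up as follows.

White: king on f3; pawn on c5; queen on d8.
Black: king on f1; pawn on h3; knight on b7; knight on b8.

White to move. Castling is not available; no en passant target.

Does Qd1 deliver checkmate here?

After Qd1: black king on f1; in check: yes, from the white queen on d1.
King squares — e1: attacked by Qd1; g1: attacked by Qd1; e2: attacked by Qd1; f2: attacked by Kf3; g2: attacked by Kf3.
Black has no legal moves → checkmate.

yes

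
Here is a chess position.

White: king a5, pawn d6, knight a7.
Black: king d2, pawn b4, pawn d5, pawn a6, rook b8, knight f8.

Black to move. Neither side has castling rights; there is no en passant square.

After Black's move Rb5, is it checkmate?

After Rb5: white king on a5; in check: yes, from the black rook on b5.
White has 3 legal replies: Kxa6, Ka4, Nxb5.
In check but a legal move exists → not checkmate.

no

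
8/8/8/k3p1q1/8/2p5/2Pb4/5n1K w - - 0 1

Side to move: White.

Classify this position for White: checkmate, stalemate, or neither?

White to move; white king on h1.
In check: no.
King squares — g1: attacked by Qg5; g2: attacked by Qg5; h2: attacked by Nf1.
Legal moves for White: none.
Not in check and no legal moves → stalemate.

stalemate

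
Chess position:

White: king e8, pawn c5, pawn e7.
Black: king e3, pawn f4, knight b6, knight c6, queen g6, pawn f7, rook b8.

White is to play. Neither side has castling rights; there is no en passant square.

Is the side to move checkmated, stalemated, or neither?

White to move; white king on e8.
In check: yes, from the black rook on b8.
King squares — d7: attacked by Nb6; e7: own pawn; f7: attacked by Qg6; d8: attacked by Nc6; f8: attacked by Rb8.
Legal moves for White: none.
In check with no legal moves → checkmate.

checkmate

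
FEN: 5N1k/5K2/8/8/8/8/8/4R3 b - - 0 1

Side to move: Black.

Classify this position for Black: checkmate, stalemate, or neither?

stalemate

Black to move; black king on h8.
In check: no.
King squares — g7: attacked by Kf7; h7: attacked by Nf8; g8: attacked by Kf7.
Legal moves for Black: none.
Not in check and no legal moves → stalemate.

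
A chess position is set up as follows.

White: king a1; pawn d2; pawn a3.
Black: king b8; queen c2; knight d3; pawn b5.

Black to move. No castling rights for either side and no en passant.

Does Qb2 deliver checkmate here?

After Qb2: white king on a1; in check: yes, from the black queen on b2.
King squares — b1: attacked by Qb2; a2: attacked by Qb2; b2: attacked by Nd3.
White has no legal moves → checkmate.

yes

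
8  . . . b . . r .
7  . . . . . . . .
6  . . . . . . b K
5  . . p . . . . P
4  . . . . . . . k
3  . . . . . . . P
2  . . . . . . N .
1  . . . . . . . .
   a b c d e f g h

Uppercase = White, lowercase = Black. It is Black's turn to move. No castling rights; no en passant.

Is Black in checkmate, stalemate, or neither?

Black to move; black king on h4.
In check: yes, from the white knight on g2.
Legal moves for Black: Kxh3, Kg3.
Black is in check but has 2 legal moves → neither.

neither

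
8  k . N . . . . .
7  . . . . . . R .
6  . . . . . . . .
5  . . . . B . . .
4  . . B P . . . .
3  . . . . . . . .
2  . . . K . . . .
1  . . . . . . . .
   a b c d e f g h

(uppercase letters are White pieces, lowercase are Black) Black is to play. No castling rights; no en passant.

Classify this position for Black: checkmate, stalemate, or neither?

Black to move; black king on a8.
In check: no.
King squares — a7: attacked by Rg7; b7: attacked by Rg7; b8: attacked by Be5.
Legal moves for Black: none.
Not in check and no legal moves → stalemate.

stalemate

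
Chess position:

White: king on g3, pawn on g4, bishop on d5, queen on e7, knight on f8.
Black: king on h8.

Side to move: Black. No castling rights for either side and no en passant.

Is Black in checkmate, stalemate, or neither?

Black to move; black king on h8.
In check: no.
King squares — g7: attacked by Qe7; h7: attacked by Qe7; g8: attacked by Bd5.
Legal moves for Black: none.
Not in check and no legal moves → stalemate.

stalemate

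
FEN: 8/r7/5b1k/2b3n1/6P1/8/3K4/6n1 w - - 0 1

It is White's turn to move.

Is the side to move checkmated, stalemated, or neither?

neither

White to move; white king on d2.
In check: no.
Legal moves for White: Kd3, Kc2, Ke1, Kd1, Kc1.
White has 5 legal moves and is not in check → neither.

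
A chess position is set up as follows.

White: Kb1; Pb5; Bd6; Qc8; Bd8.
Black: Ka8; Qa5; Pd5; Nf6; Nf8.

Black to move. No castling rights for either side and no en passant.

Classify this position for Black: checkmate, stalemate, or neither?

Black to move; black king on a8.
In check: yes, from the white queen on c8.
Legal moves for Black: Ka7.
Black is in check but has 1 legal move → neither.

neither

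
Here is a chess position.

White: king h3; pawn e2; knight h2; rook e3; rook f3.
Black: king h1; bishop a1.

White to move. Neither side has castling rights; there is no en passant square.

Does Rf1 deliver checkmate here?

After Rf1: black king on h1; in check: yes, from the white rook on f1.
King squares — g1: attacked by Rf1; g2: attacked by Kh3; h2: attacked by Kh3.
Black has no legal moves → checkmate.

yes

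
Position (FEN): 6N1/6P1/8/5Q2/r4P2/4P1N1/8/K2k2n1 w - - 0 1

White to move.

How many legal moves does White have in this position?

White to move; king on a1.
In check: yes, from the black rook on a4.
Legal moves: Kb2, Kb1.
Count: 2.

2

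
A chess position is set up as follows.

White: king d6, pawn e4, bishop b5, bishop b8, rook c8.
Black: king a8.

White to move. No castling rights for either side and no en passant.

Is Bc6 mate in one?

After Bc6: black king on a8; in check: yes, from the white bishop on c6.
King squares — a7: attacked by Bb8; b7: attacked by Bc6; b8: attacked by Rc8.
Black has no legal moves → checkmate.

yes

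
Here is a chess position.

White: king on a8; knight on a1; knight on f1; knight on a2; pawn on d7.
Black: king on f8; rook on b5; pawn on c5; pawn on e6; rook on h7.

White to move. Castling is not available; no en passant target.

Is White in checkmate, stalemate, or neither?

neither

White to move; white king on a8.
In check: no.
Legal moves for White: Ka7, Nb4, Nc3, Nc1, Ng3, Ne3, Nh2, Nd2, Nb3, Nc2, d8=Q+, d8=R+, d8=B, d8=N.
White has 14 legal moves and is not in check → neither.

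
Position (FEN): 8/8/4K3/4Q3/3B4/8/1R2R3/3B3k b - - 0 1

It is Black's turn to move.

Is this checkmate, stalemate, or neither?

stalemate

Black to move; black king on h1.
In check: no.
King squares — g1: attacked by Bd4; g2: attacked by Re2; h2: attacked by Re2.
Legal moves for Black: none.
Not in check and no legal moves → stalemate.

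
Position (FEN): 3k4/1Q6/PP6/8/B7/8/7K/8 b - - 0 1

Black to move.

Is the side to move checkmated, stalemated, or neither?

stalemate

Black to move; black king on d8.
In check: no.
King squares — c7: attacked by Pb6; d7: attacked by Ba4; e7: attacked by Qb7; c8: attacked by Qb7; e8: attacked by Ba4.
Legal moves for Black: none.
Not in check and no legal moves → stalemate.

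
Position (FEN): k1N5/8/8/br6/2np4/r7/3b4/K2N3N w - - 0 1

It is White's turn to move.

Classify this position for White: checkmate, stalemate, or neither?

checkmate

White to move; white king on a1.
In check: yes, from the black rook on a3.
King squares — b1: attacked by Rb5; a2: attacked by Ra3; b2: attacked by Nc4.
Legal moves for White: none.
In check with no legal moves → checkmate.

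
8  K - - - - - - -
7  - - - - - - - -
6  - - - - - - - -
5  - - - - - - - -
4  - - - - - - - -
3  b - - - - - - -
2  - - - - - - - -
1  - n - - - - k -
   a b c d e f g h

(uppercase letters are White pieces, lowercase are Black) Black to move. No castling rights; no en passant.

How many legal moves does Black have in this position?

Black to move; king on g1.
In check: no.
Legal moves: Bf8, Be7, Bd6, Bc5, Bb4, Bb2, Bc1, Kh2, Kg2, Kf2, Kh1, Kf1, Nc3, Nd2.
Count: 14.

14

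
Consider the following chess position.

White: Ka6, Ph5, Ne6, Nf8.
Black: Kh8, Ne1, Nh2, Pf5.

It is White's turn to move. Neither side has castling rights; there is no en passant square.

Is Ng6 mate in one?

After Ng6: black king on h8; in check: yes, from the white knight on g6.
Black has 2 legal replies: Kg8, Kh7.
In check but a legal move exists → not checkmate.

no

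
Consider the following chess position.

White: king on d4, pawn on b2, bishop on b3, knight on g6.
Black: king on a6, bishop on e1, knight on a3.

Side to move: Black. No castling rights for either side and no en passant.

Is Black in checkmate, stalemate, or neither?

neither

Black to move; black king on a6.
In check: no.
Legal moves for Black: Kb7, Ka7, Kb6, Kb5, Ka5, Nb5+, Nc4, Nc2+, Nb1, Ba5, Bh4, Bb4, Bg3, Bc3+, Bf2+, Bd2.
Black has 16 legal moves and is not in check → neither.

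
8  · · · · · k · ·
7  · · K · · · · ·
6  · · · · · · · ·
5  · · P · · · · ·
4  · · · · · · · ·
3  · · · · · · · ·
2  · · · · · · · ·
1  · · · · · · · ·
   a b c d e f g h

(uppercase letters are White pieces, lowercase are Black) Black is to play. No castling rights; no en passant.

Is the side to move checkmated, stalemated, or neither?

neither

Black to move; black king on f8.
In check: no.
Legal moves for Black: Kg8, Ke8, Kg7, Kf7, Ke7.
Black has 5 legal moves and is not in check → neither.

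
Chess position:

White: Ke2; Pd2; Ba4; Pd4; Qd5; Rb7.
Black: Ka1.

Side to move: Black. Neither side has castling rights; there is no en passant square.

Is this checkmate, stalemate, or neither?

Black to move; black king on a1.
In check: no.
King squares — b1: attacked by Rb7; a2: attacked by Qd5; b2: attacked by Rb7.
Legal moves for Black: none.
Not in check and no legal moves → stalemate.

stalemate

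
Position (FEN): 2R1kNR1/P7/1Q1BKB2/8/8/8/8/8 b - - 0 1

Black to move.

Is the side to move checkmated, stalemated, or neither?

checkmate

Black to move; black king on e8.
In check: yes, from the white rook on c8.
King squares — d7: attacked by Ke6; e7: attacked by Bd6; f7: attacked by Ke6; d8: attacked by Qb6; f8: attacked by Bd6.
Legal moves for Black: none.
In check with no legal moves → checkmate.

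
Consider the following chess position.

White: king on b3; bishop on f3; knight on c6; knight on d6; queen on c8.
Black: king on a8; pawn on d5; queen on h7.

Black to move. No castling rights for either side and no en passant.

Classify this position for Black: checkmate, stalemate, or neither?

Black to move; black king on a8.
In check: yes, from the white queen on c8.
King squares — a7: attacked by Nc6; b7: attacked by Nd6; b8: attacked by Nc6.
Legal moves for Black: none.
In check with no legal moves → checkmate.

checkmate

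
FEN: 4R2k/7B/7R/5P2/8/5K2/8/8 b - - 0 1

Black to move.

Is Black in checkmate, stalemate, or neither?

neither

Black to move; black king on h8.
In check: yes, from the white rook on e8.
Legal moves for Black: Kg7.
Black is in check but has 1 legal move → neither.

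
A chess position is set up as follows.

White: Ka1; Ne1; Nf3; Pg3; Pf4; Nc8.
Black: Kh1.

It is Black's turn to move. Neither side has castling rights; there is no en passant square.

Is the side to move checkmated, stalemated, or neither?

stalemate

Black to move; black king on h1.
In check: no.
King squares — g1: attacked by Nf3; g2: attacked by Ne1; h2: attacked by Nf3.
Legal moves for Black: none.
Not in check and no legal moves → stalemate.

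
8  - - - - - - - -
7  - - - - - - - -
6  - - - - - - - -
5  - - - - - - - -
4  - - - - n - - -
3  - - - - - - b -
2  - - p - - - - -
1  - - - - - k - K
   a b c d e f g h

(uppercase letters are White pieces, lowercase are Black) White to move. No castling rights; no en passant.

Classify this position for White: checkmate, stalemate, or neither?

stalemate

White to move; white king on h1.
In check: no.
King squares — g1: attacked by Kf1; g2: attacked by Kf1; h2: attacked by Bg3.
Legal moves for White: none.
Not in check and no legal moves → stalemate.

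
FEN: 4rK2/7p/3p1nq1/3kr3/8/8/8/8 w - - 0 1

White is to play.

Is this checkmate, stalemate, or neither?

White to move; white king on f8.
In check: yes, from the black rook on e8.
King squares — e7: attacked by Re5; f7: attacked by Qg6; g7: attacked by Qg6; e8: attacked by Re5; g8: attacked by Nf6.
Legal moves for White: none.
In check with no legal moves → checkmate.

checkmate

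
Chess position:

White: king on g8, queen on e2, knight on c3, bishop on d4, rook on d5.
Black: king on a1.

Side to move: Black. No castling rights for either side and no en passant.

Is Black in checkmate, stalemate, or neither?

stalemate

Black to move; black king on a1.
In check: no.
King squares — b1: attacked by Nc3; a2: attacked by Qe2; b2: attacked by Qe2.
Legal moves for Black: none.
Not in check and no legal moves → stalemate.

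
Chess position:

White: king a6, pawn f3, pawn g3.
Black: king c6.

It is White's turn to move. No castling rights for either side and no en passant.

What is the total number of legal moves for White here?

4

White to move; king on a6.
In check: no.
Legal moves: Ka7, Ka5, g4, f4.
Count: 4.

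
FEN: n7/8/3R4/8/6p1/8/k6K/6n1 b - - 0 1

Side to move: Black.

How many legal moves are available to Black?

Black to move; king on a2.
In check: no.
Legal moves: Nc7, Nb6, Kb3, Ka3, Kb2, Kb1, Ka1, Nh3, Nf3+, Ne2, g3+.
Count: 11.

11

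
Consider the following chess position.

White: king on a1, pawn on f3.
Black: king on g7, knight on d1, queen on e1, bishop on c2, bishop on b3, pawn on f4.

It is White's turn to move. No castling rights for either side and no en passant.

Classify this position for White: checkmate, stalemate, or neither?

White to move; white king on a1.
In check: no.
King squares — b1: attacked by Bc2; a2: attacked by Bb3; b2: attacked by Nd1.
Legal moves for White: none.
Not in check and no legal moves → stalemate.

stalemate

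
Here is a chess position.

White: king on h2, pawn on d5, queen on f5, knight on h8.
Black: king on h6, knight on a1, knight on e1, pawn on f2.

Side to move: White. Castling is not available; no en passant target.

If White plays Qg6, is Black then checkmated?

After Qg6: black king on h6; in check: yes, from the white queen on g6.
King squares — g5: attacked by Qg6; h5: attacked by Qg6; g6: attacked by Nh8; g7: attacked by Qg6; h7: attacked by Qg6.
Black has no legal moves → checkmate.

yes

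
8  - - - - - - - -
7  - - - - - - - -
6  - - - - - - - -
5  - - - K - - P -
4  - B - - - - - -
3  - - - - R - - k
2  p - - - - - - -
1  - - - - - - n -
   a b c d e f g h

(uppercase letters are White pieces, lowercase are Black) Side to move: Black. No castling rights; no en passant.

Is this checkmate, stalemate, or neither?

neither

Black to move; black king on h3.
In check: yes, from the white rook on e3.
Legal moves for Black: Kh4, Kg4, Kh2, Kg2, Nf3.
Black is in check but has 5 legal moves → neither.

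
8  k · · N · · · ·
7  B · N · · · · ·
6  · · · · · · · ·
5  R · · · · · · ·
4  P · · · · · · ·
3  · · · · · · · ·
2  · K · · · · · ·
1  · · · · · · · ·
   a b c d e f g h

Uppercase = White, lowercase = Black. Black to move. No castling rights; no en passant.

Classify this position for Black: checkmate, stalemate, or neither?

checkmate

Black to move; black king on a8.
In check: yes, from the white knight on c7.
King squares — a7: attacked by Ra5; b7: attacked by Nd8; b8: attacked by Ba7.
Legal moves for Black: none.
In check with no legal moves → checkmate.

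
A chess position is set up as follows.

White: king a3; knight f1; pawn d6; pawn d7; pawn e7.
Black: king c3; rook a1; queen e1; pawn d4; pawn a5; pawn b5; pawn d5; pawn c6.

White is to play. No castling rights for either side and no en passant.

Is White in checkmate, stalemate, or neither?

White to move; white king on a3.
In check: yes, from the black rook on a1.
King squares — a2: attacked by Ra1; b2: attacked by Kc3; b3: attacked by Kc3; a4: attacked by Ra1; b4: attacked by Kc3.
Legal moves for White: none.
In check with no legal moves → checkmate.

checkmate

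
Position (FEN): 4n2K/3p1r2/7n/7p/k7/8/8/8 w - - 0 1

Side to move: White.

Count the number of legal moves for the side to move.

White to move; king on h8.
In check: no.
Legal moves: none.
Count: 0.

0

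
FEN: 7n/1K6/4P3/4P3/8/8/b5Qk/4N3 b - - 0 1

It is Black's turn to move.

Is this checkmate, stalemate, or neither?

Black to move; black king on h2.
In check: yes, from the white queen on g2.
King squares — g1: attacked by Qg2; h1: attacked by Qg2; g2: attacked by Ne1; g3: attacked by Qg2; h3: attacked by Qg2.
Legal moves for Black: none.
In check with no legal moves → checkmate.

checkmate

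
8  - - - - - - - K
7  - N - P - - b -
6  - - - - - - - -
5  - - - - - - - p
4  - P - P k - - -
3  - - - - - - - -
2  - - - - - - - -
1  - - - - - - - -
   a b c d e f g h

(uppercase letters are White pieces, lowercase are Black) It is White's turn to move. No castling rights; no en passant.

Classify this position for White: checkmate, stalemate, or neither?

White to move; white king on h8.
In check: yes, from the black bishop on g7.
Legal moves for White: Kg8, Kh7, Kxg7.
White is in check but has 3 legal moves → neither.

neither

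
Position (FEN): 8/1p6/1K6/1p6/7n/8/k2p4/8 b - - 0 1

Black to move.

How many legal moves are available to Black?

Black to move; king on a2.
In check: no.
Legal moves: Ng6, Nf5, Nf3, Ng2, Kb3, Ka3, Kb2, Kb1, Ka1, b4, d1=Q, d1=R, d1=B, d1=N.
Count: 14.

14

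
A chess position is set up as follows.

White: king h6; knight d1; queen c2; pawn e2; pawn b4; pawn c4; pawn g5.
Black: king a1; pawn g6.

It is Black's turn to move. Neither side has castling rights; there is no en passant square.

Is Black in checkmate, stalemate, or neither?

stalemate

Black to move; black king on a1.
In check: no.
King squares — b1: attacked by Qc2; a2: attacked by Qc2; b2: attacked by Nd1.
Legal moves for Black: none.
Not in check and no legal moves → stalemate.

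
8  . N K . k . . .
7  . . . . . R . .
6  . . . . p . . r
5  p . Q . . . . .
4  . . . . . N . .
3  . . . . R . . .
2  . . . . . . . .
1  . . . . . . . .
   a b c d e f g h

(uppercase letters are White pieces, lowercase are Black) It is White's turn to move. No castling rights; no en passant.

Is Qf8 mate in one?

yes

After Qf8: black king on e8; in check: yes, from the white queen on f8.
King squares — d7: attacked by Rf7; e7: attacked by Rf7; f7: attacked by Qf8; d8: attacked by Kc8; f8: attacked by Rf7.
Black has no legal moves → checkmate.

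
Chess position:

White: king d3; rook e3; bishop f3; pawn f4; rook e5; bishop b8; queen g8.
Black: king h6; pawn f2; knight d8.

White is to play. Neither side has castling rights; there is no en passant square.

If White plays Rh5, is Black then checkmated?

yes

After Rh5: black king on h6; in check: yes, from the white rook on h5.
King squares — g5: attacked by Pf4; h5: attacked by Bf3; g6: attacked by Qg8; g7: attacked by Qg8; h7: attacked by Rh5.
Black has no legal moves → checkmate.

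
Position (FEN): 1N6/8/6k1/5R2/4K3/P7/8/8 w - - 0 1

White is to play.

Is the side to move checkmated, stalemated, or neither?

neither

White to move; white king on e4.
In check: no.
Legal moves for White include: Nd7, Nc6, Na6, Rf8, Rf7, Rf6+, Rh5, Rg5+, Re5, Rd5, Rc5, Rb5, Ra5, Rf4, Rf3, Rf2, Rf1, Ke5, ... (list truncated; more exist).
White has legal moves and is not in check → neither.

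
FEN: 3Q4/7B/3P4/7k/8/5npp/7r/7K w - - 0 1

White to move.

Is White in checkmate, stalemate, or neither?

checkmate

White to move; white king on h1.
In check: yes, from the black rook on h2.
King squares — g1: attacked by Nf3; g2: attacked by Rh2; h2: attacked by Nf3.
Legal moves for White: none.
In check with no legal moves → checkmate.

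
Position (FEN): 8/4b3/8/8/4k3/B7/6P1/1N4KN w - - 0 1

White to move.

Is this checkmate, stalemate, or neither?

White to move; white king on g1.
In check: no.
Legal moves for White: Bxe7, Bd6, Bc5, Bb4, Bb2, Bc1, Ng3+, Nf2+, Kh2, Kf2, Kf1, Nc3+, Nd2+, g3, g4.
White has 15 legal moves and is not in check → neither.

neither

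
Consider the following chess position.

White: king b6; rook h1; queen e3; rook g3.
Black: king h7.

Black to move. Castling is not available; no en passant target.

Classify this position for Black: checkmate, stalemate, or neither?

Black to move; black king on h7.
In check: yes, from the white rook on h1.
King squares — g6: attacked by Rg3; h6: attacked by Rh1; g7: attacked by Rg3; g8: attacked by Rg3; h8: attacked by Rh1.
Legal moves for Black: none.
In check with no legal moves → checkmate.

checkmate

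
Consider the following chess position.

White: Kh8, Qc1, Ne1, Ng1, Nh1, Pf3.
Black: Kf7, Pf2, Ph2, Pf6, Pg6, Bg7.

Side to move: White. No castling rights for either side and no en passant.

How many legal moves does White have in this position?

1

White to move; king on h8.
In check: yes, from the black bishop on g7.
Legal moves: Kh7.
Count: 1.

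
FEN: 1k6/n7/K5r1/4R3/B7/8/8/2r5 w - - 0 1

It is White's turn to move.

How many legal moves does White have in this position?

White to move; king on a6.
In check: yes, from the black rook on g6.
Legal moves: Ka5, Re6, Bc6.
Count: 3.

3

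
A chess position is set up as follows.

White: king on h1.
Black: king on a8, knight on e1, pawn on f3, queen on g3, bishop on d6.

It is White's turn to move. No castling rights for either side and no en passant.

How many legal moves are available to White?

White to move; king on h1.
In check: no.
Legal moves: none.
Count: 0.

0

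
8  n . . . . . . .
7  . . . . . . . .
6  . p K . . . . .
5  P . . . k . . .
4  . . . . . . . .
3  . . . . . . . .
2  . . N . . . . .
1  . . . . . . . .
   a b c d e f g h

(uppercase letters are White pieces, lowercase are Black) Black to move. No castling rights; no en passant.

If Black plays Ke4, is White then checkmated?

no

After Ke4: white king on c6; in check: no.
White is not in check, so this cannot be checkmate.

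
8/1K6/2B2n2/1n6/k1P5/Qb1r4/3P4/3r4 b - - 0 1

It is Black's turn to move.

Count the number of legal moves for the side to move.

Black to move; king on a4.
In check: yes, from the white queen on a3.
Legal moves: Kxa3.
Count: 1.

1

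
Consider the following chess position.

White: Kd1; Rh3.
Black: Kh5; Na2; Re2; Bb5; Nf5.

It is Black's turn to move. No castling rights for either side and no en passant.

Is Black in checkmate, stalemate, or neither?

neither

Black to move; black king on h5.
In check: yes, from the white rook on h3.
King squares — g4: available; h4: attacked by Rh3; g5: available; g6: available; h6: attacked by Rh3.
Legal moves for Black: Kg6, Kg5, Kg4, Nh4.
Black is in check but has 4 legal moves → neither.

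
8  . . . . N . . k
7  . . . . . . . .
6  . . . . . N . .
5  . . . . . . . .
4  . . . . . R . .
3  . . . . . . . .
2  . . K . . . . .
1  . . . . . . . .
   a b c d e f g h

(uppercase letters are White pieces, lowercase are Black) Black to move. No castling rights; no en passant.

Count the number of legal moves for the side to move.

0

Black to move; king on h8.
In check: no.
Legal moves: none.
Count: 0.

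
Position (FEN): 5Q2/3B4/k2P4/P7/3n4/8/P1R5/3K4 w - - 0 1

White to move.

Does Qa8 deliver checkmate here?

yes

After Qa8: black king on a6; in check: yes, from the white queen on a8.
King squares — a5: attacked by Qa8; b5: attacked by Bd7; b6: attacked by Pa5; a7: attacked by Qa8; b7: attacked by Qa8.
Black has no legal moves → checkmate.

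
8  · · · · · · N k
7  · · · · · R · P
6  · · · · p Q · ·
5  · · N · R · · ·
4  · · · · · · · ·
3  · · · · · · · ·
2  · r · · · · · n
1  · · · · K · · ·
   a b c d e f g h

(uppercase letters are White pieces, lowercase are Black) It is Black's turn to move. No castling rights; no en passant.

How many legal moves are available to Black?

Black to move; king on h8.
In check: yes, from the white queen on f6.
Legal moves: none.
Count: 0.

0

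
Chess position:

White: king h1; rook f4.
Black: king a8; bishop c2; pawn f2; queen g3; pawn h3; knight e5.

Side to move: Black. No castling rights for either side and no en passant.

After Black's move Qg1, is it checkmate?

yes

After Qg1: white king on h1; in check: yes, from the black queen on g1.
King squares — g1: attacked by Pf2; g2: attacked by Qg1; h2: attacked by Qg1.
White has no legal moves → checkmate.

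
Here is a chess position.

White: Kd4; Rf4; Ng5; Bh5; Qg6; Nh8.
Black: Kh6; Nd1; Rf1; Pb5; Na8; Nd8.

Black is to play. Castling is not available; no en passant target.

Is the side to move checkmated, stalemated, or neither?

Black to move; black king on h6.
In check: yes, from the white queen on g6.
King squares — g5: attacked by Qg6; h5: attacked by Qg6; g6: attacked by Bh5; g7: attacked by Qg6; h7: attacked by Ng5.
Legal moves for Black: none.
In check with no legal moves → checkmate.

checkmate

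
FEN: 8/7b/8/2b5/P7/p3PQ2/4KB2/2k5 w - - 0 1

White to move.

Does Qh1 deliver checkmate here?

After Qh1: black king on c1; in check: yes, from the white queen on h1.
Black has 2 legal replies: Kc2, Kb2.
In check but a legal move exists → not checkmate.

no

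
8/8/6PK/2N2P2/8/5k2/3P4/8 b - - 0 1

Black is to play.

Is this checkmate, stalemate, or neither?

neither

Black to move; black king on f3.
In check: no.
Legal moves for Black: Kg4, Kf4, Kg3, Kg2, Kf2, Ke2.
Black has 6 legal moves and is not in check → neither.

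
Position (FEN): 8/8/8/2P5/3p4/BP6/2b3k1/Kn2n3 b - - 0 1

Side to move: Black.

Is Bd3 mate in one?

After Bd3: white king on a1; in check: no.
White is not in check, so this cannot be checkmate.

no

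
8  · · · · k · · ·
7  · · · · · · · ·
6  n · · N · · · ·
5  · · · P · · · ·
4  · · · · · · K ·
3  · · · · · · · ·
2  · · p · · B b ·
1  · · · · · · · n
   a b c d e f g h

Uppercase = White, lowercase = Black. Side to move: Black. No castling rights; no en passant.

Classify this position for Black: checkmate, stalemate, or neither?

Black to move; black king on e8.
In check: yes, from the white knight on d6.
Legal moves for Black: Kf8, Kd8, Ke7, Kd7.
Black is in check but has 4 legal moves → neither.

neither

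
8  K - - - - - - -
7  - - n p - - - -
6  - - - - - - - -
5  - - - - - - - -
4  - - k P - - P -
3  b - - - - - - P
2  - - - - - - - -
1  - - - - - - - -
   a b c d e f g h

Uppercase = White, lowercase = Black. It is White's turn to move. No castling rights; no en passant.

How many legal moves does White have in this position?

3

White to move; king on a8.
In check: yes, from the black knight on c7.
Legal moves: Kb8, Kb7, Ka7.
Count: 3.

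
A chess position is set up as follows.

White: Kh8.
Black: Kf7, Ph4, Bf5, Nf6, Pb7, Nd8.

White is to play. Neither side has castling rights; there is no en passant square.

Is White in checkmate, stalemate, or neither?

White to move; white king on h8.
In check: no.
King squares — g7: attacked by Kf7; h7: attacked by Bf5; g8: attacked by Nf6.
Legal moves for White: none.
Not in check and no legal moves → stalemate.

stalemate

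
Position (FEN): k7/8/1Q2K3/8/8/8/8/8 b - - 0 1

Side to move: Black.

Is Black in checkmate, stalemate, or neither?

Black to move; black king on a8.
In check: no.
King squares — a7: attacked by Qb6; b7: attacked by Qb6; b8: attacked by Qb6.
Legal moves for Black: none.
Not in check and no legal moves → stalemate.

stalemate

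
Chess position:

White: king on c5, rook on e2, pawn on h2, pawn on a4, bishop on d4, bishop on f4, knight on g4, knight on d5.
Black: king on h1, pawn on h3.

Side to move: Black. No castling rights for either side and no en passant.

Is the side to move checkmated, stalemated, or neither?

stalemate

Black to move; black king on h1.
In check: no.
King squares — g1: attacked by Bd4; g2: attacked by Re2; h2: attacked by Re2.
Legal moves for Black: none.
Not in check and no legal moves → stalemate.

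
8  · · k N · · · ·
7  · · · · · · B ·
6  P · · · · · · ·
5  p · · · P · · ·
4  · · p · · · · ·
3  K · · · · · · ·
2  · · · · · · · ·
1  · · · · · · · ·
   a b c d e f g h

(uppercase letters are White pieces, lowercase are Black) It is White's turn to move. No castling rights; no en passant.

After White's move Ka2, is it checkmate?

no

After Ka2: black king on c8; in check: no.
Black is not in check, so this cannot be checkmate.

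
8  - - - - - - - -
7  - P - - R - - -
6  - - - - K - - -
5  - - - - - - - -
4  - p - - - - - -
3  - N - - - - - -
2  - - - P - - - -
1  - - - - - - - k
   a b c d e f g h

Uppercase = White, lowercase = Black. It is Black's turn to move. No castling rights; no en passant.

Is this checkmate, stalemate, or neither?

Black to move; black king on h1.
In check: no.
Legal moves for Black: Kh2, Kg2, Kg1.
Black has 3 legal moves and is not in check → neither.

neither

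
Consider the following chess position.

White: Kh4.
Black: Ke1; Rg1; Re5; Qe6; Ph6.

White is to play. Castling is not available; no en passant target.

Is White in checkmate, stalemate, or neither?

White to move; white king on h4.
In check: no.
King squares — g3: attacked by Rg1; h3: attacked by Qe6; g4: attacked by Rg1; g5: attacked by Rg1; h5: attacked by Re5.
Legal moves for White: none.
Not in check and no legal moves → stalemate.

stalemate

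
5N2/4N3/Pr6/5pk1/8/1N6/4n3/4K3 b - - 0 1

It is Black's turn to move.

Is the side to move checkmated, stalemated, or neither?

neither

Black to move; black king on g5.
In check: no.
Legal moves for Black include: Rb8, Rb7, Rh6, Rg6, Rf6, Re6, Rd6, Rc6, Rxa6, Rb5, Rb4, Rxb3, Kh6, Kf6, Kh5, Kh4, Kg4, Kf4, ... (list truncated; more exist).
Black has legal moves and is not in check → neither.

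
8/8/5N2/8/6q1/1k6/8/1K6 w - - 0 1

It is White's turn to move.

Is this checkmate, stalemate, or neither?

neither

White to move; white king on b1.
In check: no.
Legal moves for White: Ng8, Ne8, Nh7, Nd7, Nh5, Nd5, Nxg4, Ne4, Kc1, Ka1.
White has 10 legal moves and is not in check → neither.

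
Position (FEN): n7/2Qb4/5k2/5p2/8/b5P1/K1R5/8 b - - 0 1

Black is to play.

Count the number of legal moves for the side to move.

Black to move; king on f6.
In check: no.
Legal moves: Nxc7, Nb6, Be8, Bc8, Be6+, Bc6, Bb5, Ba4, Kg7, Kf7, Ke7, Kg6, Ke6, Kg5, Bf8, Be7, Bd6, Bc5, Bb4, Bb2, Bc1, f4.
Count: 22.

22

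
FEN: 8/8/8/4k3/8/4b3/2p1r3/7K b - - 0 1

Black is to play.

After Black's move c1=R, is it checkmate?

After c1=R: white king on h1; in check: yes, from the black rook on c1.
King squares — g1: attacked by Rc1; g2: attacked by Re2; h2: attacked by Re2.
White has no legal moves → checkmate.

yes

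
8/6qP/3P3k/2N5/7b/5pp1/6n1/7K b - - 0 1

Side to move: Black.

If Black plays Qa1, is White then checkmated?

After Qa1: white king on h1; in check: yes, from the black queen on a1.
King squares — g1: attacked by Qa1; g2: attacked by Pf3; h2: attacked by Pg3.
White has no legal moves → checkmate.

yes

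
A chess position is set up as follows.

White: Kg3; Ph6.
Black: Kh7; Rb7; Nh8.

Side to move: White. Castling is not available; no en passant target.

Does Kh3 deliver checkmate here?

no

After Kh3: black king on h7; in check: no.
Black is not in check, so this cannot be checkmate.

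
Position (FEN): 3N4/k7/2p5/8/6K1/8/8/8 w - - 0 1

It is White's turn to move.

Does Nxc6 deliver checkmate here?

no

After Nxc6: black king on a7; in check: yes, from the white knight on c6.
Black has 4 legal replies: Ka8, Kb7, Kb6, Ka6.
In check but a legal move exists → not checkmate.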